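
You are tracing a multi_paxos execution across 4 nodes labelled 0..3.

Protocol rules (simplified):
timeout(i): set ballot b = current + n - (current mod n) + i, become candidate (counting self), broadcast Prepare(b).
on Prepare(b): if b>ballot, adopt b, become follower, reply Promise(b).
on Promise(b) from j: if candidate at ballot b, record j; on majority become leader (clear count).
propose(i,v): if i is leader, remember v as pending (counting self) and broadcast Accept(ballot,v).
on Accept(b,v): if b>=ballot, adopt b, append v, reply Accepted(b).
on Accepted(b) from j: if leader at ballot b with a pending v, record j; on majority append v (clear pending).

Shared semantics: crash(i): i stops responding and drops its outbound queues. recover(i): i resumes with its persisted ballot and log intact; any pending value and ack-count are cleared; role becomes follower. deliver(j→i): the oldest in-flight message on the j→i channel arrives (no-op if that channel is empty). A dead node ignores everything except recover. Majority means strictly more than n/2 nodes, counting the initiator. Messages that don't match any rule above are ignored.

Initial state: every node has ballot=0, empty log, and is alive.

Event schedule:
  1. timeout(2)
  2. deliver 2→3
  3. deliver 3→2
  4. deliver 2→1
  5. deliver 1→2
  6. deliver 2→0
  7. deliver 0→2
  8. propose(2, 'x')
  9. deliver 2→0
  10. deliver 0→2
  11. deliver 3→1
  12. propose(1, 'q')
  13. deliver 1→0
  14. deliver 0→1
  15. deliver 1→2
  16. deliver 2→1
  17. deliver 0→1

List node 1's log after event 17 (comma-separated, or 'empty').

after 1 — timeout(2): n2:cand/b6/[-]
after 2 — deliver 2→3: n3:foll/b6/[-]
after 3 — deliver 3→2: ·
after 4 — deliver 2→1: n1:foll/b6/[-]
after 5 — deliver 1→2: n2:lead/b6/[-]
after 6 — deliver 2→0: n0:foll/b6/[-]
after 7 — deliver 0→2: ·
after 8 — propose(2,'x'): ·
after 9 — deliver 2→0: n0:foll/b6/[x]
after 10 — deliver 0→2: ·
after 11 — deliver 3→1: ·
after 12 — propose(1,'q'): ·
after 13 — deliver 1→0: ·
after 14 — deliver 0→1: ·
after 15 — deliver 1→2: ·
after 16 — deliver 2→1: n1:foll/b6/[x]
after 17 — deliver 0→1: ·

x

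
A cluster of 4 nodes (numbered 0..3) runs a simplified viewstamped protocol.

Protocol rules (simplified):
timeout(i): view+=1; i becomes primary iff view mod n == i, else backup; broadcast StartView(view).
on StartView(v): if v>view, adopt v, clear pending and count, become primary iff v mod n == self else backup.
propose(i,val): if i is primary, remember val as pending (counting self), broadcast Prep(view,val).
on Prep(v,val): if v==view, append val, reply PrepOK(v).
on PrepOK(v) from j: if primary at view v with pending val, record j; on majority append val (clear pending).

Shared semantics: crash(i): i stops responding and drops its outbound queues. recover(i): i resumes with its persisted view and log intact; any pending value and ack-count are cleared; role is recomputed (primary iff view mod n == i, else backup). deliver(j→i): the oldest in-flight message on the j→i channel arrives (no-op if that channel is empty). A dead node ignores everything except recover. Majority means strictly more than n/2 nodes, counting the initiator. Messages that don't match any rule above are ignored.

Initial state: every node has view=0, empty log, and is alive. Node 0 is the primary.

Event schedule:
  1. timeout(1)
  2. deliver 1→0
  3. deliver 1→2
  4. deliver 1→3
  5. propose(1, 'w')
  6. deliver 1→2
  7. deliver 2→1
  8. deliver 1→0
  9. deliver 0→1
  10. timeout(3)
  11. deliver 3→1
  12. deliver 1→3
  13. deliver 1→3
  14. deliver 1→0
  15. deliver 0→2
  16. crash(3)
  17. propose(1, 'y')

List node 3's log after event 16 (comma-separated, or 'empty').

empty

e1 timeout(1): 1[prim,v=1,-]
e2 deliver 1→0: 0[back,v=1,-]
e3 deliver 1→2: 2[back,v=1,-]
e4 deliver 1→3: 3[back,v=1,-]
e5 propose(1,'w'): ·
e6 deliver 1→2: 2[back,v=1,w]
e7 deliver 2→1: ·
e8 deliver 1→0: 0[back,v=1,w]
e9 deliver 0→1: 1[prim,v=1,w]
e10 timeout(3): 3[back,v=2,-]
e11 deliver 3→1: 1[back,v=2,w]
e12 deliver 1→3: ·
e13 deliver 1→3: ·
e14 deliver 1→0: ·
e15 deliver 0→2: ·
e16 crash(3): 3[✗back,v=2,-]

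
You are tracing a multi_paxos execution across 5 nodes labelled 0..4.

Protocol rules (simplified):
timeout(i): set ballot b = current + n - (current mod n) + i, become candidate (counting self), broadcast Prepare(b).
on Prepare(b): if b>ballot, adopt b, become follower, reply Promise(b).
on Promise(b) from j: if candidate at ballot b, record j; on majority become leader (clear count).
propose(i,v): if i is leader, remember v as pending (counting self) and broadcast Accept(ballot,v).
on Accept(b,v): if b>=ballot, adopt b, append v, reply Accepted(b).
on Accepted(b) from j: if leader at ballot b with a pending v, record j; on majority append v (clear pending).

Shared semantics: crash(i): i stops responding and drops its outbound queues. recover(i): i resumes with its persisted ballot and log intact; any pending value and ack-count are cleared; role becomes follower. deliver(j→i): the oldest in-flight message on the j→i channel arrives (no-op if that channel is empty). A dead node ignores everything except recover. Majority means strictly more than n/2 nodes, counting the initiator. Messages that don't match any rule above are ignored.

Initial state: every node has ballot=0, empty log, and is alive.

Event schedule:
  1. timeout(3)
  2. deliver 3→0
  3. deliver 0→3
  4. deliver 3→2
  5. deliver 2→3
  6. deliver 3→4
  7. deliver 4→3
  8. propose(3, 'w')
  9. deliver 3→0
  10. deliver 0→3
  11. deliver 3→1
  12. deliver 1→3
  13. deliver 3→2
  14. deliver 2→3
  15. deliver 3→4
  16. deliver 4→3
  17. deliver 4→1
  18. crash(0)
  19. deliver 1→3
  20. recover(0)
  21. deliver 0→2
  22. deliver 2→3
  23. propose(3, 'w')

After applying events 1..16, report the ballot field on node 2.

1. timeout(3):  <3:cand b8 ->
2. deliver 3→0:  <0:foll b8 ->
3. deliver 0→3:  nop
4. deliver 3→2:  <2:foll b8 ->
5. deliver 2→3:  <3:lead b8 ->
6. deliver 3→4:  <4:foll b8 ->
7. deliver 4→3:  nop
8. propose(3,'w'):  nop
9. deliver 3→0:  <0:foll b8 w>
10. deliver 0→3:  nop
11. deliver 3→1:  <1:foll b8 ->
12. deliver 1→3:  nop
13. deliver 3→2:  <2:foll b8 w>
14. deliver 2→3:  <3:lead b8 w>
15. deliver 3→4:  <4:foll b8 w>
16. deliver 4→3:  nop

8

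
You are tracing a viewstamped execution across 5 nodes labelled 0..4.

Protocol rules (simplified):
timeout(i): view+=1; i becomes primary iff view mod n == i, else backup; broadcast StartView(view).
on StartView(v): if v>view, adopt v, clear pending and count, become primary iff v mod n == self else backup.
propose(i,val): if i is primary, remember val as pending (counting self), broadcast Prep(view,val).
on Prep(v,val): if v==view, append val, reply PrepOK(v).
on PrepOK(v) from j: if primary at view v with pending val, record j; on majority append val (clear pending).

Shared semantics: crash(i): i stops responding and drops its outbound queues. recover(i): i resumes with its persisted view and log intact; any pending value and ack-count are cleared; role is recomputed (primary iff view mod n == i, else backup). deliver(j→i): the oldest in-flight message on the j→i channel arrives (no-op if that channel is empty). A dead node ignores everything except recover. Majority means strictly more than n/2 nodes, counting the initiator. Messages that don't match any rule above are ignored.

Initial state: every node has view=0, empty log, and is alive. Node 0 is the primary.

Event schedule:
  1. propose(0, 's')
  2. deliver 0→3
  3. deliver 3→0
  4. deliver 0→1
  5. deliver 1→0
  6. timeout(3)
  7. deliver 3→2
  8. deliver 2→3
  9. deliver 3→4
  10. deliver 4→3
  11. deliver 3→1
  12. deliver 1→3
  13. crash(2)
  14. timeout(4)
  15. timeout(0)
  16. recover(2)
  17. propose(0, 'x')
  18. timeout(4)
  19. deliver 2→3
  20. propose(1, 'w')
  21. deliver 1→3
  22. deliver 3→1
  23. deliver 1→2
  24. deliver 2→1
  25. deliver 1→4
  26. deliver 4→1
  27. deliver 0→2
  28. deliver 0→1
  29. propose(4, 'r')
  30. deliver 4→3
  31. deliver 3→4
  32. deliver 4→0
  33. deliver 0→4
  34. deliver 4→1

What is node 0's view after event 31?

1

e1 propose(0,'s'): ·
e2 deliver 0→3: 3[back,v=0,s]
e3 deliver 3→0: ·
e4 deliver 0→1: 1[back,v=0,s]
e5 deliver 1→0: 0[prim,v=0,s]
e6 timeout(3): 3[back,v=1,s]
e7 deliver 3→2: 2[back,v=1,-]
e8 deliver 2→3: ·
e9 deliver 3→4: 4[back,v=1,-]
e10 deliver 4→3: ·
e11 deliver 3→1: 1[prim,v=1,s]
e12 deliver 1→3: ·
e13 crash(2): 2[✗back,v=1,-]
e14 timeout(4): 4[back,v=2,-]
e15 timeout(0): 0[back,v=1,s]
e16 recover(2): 2[back,v=1,-]
e17 propose(0,'x'): ·
e18 timeout(4): 4[back,v=3,-]
e19 deliver 2→3: ·
e20 propose(1,'w'): ·
e21 deliver 1→3: 3[back,v=1,s,w]
e22 deliver 3→1: ·
e23 deliver 1→2: 2[back,v=1,w]
e24 deliver 2→1: 1[prim,v=1,s,w]
e25 deliver 1→4: ·
e26 deliver 4→1: 1[back,v=2,s,w]
e27 deliver 0→2: ·
e28 deliver 0→1: ·
e29 propose(4,'r'): ·
e30 deliver 4→3: 3[back,v=2,s,w]
e31 deliver 3→4: ·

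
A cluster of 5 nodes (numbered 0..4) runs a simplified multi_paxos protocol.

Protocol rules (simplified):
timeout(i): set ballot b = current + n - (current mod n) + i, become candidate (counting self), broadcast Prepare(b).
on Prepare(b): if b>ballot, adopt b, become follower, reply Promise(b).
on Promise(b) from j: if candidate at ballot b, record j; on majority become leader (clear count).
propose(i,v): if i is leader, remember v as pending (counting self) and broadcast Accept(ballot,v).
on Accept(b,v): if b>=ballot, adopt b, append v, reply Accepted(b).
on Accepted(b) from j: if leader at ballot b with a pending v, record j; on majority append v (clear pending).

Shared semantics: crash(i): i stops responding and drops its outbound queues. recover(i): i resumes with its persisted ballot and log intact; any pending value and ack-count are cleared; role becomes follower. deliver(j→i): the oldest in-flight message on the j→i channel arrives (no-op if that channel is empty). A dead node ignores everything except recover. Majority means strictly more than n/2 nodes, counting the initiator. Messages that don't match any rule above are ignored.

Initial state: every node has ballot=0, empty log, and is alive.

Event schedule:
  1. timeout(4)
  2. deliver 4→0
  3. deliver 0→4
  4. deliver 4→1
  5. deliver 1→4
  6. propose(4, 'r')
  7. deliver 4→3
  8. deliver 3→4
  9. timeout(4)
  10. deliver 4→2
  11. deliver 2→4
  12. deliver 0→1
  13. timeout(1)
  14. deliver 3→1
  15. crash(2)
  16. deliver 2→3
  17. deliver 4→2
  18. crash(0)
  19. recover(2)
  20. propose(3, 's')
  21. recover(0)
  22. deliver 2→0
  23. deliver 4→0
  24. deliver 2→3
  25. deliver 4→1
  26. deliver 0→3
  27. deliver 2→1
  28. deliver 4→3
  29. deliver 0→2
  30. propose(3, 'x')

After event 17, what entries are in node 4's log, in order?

1. timeout(4):  <4:cand b9 ->
2. deliver 4→0:  <0:foll b9 ->
3. deliver 0→4:  nop
4. deliver 4→1:  <1:foll b9 ->
5. deliver 1→4:  <4:lead b9 ->
6. propose(4,'r'):  nop
7. deliver 4→3:  <3:foll b9 ->
8. deliver 3→4:  nop
9. timeout(4):  <4:cand b14 ->
10. deliver 4→2:  <2:foll b9 ->
11. deliver 2→4:  nop
12. deliver 0→1:  nop
13. timeout(1):  <1:cand b11 ->
14. deliver 3→1:  nop
15. crash(2):  <2:✗foll b9 ->
16. deliver 2→3:  nop
17. deliver 4→2:  nop

empty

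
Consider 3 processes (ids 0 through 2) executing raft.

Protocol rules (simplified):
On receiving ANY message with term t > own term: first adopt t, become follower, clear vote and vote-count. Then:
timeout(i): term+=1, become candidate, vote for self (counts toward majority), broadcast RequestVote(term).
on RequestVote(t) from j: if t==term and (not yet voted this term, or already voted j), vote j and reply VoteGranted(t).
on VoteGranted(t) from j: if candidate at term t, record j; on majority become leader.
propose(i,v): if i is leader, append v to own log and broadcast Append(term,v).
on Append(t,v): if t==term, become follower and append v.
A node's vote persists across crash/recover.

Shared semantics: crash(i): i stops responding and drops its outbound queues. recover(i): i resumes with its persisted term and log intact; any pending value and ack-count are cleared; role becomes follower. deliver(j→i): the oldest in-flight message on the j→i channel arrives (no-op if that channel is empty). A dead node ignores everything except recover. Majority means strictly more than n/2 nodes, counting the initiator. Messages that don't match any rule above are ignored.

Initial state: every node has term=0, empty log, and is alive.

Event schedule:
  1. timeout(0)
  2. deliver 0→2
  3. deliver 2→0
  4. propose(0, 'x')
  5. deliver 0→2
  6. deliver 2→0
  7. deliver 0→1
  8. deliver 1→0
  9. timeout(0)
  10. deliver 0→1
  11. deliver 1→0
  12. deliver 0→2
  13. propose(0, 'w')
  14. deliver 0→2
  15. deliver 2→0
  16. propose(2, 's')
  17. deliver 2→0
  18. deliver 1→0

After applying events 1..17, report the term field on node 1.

1

[1] timeout(0) → N0(cand t1 [-])
[2] deliver 0→2 → N2(foll t1 [-])
[3] deliver 2→0 → N0(lead t1 [-])
[4] propose(0,'x') → N0(lead t1 [x])
[5] deliver 0→2 → N2(foll t1 [x])
[6] deliver 2→0 → ∅
[7] deliver 0→1 → N1(foll t1 [-])
[8] deliver 1→0 → ∅
[9] timeout(0) → N0(cand t2 [x])
[10] deliver 0→1 → N1(foll t1 [x])
[11] deliver 1→0 → ∅
[12] deliver 0→2 → N2(foll t2 [x])
[13] propose(0,'w') → ∅
[14] deliver 0→2 → ∅
[15] deliver 2→0 → N0(lead t2 [x])
[16] propose(2,'s') → ∅
[17] deliver 2→0 → ∅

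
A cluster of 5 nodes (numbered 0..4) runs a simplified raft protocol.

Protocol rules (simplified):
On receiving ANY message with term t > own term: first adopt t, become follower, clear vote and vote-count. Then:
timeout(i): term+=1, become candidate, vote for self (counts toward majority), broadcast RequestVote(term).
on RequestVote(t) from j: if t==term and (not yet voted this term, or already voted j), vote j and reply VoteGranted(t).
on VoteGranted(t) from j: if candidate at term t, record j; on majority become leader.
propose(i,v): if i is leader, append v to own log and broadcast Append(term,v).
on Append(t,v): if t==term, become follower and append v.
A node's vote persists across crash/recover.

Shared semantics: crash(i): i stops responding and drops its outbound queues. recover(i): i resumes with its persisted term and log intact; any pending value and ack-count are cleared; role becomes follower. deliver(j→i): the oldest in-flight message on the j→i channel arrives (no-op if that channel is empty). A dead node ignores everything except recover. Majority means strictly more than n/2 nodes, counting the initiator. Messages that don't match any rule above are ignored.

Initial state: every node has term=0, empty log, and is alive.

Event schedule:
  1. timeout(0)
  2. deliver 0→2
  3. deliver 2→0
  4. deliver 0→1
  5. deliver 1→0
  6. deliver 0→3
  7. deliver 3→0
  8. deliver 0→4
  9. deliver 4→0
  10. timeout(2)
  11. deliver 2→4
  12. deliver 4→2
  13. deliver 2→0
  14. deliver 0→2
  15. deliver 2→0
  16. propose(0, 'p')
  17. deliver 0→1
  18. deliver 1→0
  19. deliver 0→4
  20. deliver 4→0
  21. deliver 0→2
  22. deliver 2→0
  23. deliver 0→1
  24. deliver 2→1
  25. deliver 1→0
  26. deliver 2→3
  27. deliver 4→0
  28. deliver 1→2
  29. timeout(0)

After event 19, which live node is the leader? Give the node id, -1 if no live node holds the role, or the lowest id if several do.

2

e1 timeout(0): 0[cand,t=1,-]
e2 deliver 0→2: 2[foll,t=1,-]
e3 deliver 2→0: ·
e4 deliver 0→1: 1[foll,t=1,-]
e5 deliver 1→0: 0[lead,t=1,-]
e6 deliver 0→3: 3[foll,t=1,-]
e7 deliver 3→0: ·
e8 deliver 0→4: 4[foll,t=1,-]
e9 deliver 4→0: ·
e10 timeout(2): 2[cand,t=2,-]
e11 deliver 2→4: 4[foll,t=2,-]
e12 deliver 4→2: ·
e13 deliver 2→0: 0[foll,t=2,-]
e14 deliver 0→2: 2[lead,t=2,-]
e15 deliver 2→0: ·
e16 propose(0,'p'): ·
e17 deliver 0→1: ·
e18 deliver 1→0: ·
e19 deliver 0→4: ·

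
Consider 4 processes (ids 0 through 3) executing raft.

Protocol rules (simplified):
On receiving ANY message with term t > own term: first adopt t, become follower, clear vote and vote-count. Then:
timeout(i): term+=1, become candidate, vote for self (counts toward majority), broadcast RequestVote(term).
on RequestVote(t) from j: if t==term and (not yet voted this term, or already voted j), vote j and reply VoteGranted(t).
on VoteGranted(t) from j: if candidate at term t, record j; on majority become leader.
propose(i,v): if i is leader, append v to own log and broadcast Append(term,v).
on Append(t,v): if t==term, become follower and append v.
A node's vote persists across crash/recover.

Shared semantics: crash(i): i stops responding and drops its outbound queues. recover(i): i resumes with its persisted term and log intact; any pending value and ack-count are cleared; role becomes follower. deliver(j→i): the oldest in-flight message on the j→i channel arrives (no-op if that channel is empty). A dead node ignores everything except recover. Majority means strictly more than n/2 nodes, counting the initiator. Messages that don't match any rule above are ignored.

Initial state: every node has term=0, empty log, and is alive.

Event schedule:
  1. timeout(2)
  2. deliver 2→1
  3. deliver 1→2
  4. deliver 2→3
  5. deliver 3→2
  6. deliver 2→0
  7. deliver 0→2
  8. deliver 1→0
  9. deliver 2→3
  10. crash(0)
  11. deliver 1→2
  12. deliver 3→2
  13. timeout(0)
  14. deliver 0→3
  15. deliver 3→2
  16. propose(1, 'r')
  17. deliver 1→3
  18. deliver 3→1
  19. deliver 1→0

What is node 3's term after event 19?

after 1 — timeout(2): n2:cand/t1/[-]
after 2 — deliver 2→1: n1:foll/t1/[-]
after 3 — deliver 1→2: ·
after 4 — deliver 2→3: n3:foll/t1/[-]
after 5 — deliver 3→2: n2:lead/t1/[-]
after 6 — deliver 2→0: n0:foll/t1/[-]
after 7 — deliver 0→2: ·
after 8 — deliver 1→0: ·
after 9 — deliver 2→3: ·
after 10 — crash(0): n0:✗foll/t1/[-]
after 11 — deliver 1→2: ·
after 12 — deliver 3→2: ·
after 13 — timeout(0): ·
after 14 — deliver 0→3: ·
after 15 — deliver 3→2: ·
after 16 — propose(1,'r'): ·
after 17 — deliver 1→3: ·
after 18 — deliver 3→1: ·
after 19 — deliver 1→0: ·

1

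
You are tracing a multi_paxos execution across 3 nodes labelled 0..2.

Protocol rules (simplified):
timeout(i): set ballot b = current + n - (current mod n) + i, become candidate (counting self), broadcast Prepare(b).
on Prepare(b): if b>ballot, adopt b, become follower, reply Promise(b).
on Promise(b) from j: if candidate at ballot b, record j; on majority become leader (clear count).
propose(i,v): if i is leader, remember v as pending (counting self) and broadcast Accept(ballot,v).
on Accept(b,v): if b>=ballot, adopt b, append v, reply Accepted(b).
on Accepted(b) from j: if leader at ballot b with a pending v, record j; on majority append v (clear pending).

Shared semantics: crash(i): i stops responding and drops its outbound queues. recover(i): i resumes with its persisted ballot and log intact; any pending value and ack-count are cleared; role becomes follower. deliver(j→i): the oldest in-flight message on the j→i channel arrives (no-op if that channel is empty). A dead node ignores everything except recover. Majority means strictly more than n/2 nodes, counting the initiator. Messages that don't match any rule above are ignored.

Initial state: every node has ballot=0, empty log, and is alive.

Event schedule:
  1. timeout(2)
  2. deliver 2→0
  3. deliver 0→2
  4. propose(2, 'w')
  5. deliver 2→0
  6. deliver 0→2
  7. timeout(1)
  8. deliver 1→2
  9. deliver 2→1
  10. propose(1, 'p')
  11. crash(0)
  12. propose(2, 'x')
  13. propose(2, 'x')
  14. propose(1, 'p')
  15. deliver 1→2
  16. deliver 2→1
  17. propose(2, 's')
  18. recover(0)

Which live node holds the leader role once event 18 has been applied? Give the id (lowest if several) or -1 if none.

2

after 1 — timeout(2): n2:cand/b5/[-]
after 2 — deliver 2→0: n0:foll/b5/[-]
after 3 — deliver 0→2: n2:lead/b5/[-]
after 4 — propose(2,'w'): ·
after 5 — deliver 2→0: n0:foll/b5/[w]
after 6 — deliver 0→2: n2:lead/b5/[w]
after 7 — timeout(1): n1:cand/b4/[-]
after 8 — deliver 1→2: ·
after 9 — deliver 2→1: n1:foll/b5/[-]
after 10 — propose(1,'p'): ·
after 11 — crash(0): n0:✗foll/b5/[w]
after 12 — propose(2,'x'): ·
after 13 — propose(2,'x'): ·
after 14 — propose(1,'p'): ·
after 15 — deliver 1→2: ·
after 16 — deliver 2→1: n1:foll/b5/[w]
after 17 — propose(2,'s'): ·
after 18 — recover(0): n0:foll/b5/[w]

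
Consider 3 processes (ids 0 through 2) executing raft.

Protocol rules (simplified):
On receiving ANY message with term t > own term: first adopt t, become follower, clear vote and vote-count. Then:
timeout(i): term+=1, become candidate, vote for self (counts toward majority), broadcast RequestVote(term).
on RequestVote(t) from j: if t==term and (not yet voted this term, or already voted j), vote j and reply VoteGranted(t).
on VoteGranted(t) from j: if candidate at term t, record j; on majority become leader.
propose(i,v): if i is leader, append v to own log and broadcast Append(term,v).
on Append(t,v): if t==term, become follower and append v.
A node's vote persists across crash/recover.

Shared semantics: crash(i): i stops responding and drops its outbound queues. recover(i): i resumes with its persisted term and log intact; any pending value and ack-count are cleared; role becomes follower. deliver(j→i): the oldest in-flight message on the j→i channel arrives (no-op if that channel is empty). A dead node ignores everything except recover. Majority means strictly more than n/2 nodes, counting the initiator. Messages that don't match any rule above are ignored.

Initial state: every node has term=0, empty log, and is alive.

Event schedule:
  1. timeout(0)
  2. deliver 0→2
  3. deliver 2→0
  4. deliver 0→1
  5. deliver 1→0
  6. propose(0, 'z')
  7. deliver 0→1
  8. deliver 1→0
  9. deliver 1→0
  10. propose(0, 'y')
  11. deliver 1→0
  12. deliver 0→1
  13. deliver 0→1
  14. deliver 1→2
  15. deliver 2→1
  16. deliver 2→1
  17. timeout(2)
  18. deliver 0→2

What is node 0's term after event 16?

after 1 — timeout(0): n0:cand/t1/[-]
after 2 — deliver 0→2: n2:foll/t1/[-]
after 3 — deliver 2→0: n0:lead/t1/[-]
after 4 — deliver 0→1: n1:foll/t1/[-]
after 5 — deliver 1→0: ·
after 6 — propose(0,'z'): n0:lead/t1/[z]
after 7 — deliver 0→1: n1:foll/t1/[z]
after 8 — deliver 1→0: ·
after 9 — deliver 1→0: ·
after 10 — propose(0,'y'): n0:lead/t1/[z,y]
after 11 — deliver 1→0: ·
after 12 — deliver 0→1: n1:foll/t1/[z,y]
after 13 — deliver 0→1: ·
after 14 — deliver 1→2: ·
after 15 — deliver 2→1: ·
after 16 — deliver 2→1: ·

1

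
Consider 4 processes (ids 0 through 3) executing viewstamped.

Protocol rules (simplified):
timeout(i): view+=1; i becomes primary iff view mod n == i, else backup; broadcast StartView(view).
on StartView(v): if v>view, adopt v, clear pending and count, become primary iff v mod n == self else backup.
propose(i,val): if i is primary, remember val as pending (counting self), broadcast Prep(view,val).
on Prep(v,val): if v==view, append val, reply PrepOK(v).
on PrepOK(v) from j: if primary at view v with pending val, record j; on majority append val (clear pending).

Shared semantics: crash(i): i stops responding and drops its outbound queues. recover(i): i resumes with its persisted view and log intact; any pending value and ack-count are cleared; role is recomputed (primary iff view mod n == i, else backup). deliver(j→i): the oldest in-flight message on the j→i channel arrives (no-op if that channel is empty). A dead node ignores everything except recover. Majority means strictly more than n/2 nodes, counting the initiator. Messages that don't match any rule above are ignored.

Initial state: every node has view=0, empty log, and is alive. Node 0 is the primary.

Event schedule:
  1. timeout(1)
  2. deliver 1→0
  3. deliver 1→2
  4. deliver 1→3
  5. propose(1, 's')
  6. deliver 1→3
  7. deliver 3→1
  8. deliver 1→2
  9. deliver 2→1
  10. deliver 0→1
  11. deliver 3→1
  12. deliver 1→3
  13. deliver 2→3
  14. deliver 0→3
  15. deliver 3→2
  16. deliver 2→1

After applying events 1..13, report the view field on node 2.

after 1 — timeout(1): n1:prim/v1/[-]
after 2 — deliver 1→0: n0:back/v1/[-]
after 3 — deliver 1→2: n2:back/v1/[-]
after 4 — deliver 1→3: n3:back/v1/[-]
after 5 — propose(1,'s'): ·
after 6 — deliver 1→3: n3:back/v1/[s]
after 7 — deliver 3→1: ·
after 8 — deliver 1→2: n2:back/v1/[s]
after 9 — deliver 2→1: n1:prim/v1/[s]
after 10 — deliver 0→1: ·
after 11 — deliver 3→1: ·
after 12 — deliver 1→3: ·
after 13 — deliver 2→3: ·

1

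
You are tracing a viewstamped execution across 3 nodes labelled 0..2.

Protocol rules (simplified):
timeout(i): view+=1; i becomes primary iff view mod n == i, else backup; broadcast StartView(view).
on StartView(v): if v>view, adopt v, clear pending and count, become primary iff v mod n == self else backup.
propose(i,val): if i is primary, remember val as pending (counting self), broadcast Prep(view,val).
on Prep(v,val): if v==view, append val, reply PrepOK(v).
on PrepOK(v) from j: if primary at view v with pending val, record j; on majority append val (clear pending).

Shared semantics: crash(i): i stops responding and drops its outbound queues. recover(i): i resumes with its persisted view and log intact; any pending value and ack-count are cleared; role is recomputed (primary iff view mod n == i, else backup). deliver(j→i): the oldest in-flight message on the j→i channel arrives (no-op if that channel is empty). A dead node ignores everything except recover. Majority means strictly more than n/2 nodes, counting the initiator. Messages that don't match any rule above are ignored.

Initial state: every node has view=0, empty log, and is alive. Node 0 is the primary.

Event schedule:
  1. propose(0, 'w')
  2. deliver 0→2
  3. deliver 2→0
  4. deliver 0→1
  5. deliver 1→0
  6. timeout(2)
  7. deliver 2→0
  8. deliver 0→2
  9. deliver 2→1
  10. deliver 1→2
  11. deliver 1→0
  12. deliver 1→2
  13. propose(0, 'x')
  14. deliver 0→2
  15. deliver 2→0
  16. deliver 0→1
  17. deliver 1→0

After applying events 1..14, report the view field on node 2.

1

[1] propose(0,'w') → ∅
[2] deliver 0→2 → N2(back v0 [w])
[3] deliver 2→0 → N0(prim v0 [w])
[4] deliver 0→1 → N1(back v0 [w])
[5] deliver 1→0 → ∅
[6] timeout(2) → N2(back v1 [w])
[7] deliver 2→0 → N0(back v1 [w])
[8] deliver 0→2 → ∅
[9] deliver 2→1 → N1(prim v1 [w])
[10] deliver 1→2 → ∅
[11] deliver 1→0 → ∅
[12] deliver 1→2 → ∅
[13] propose(0,'x') → ∅
[14] deliver 0→2 → ∅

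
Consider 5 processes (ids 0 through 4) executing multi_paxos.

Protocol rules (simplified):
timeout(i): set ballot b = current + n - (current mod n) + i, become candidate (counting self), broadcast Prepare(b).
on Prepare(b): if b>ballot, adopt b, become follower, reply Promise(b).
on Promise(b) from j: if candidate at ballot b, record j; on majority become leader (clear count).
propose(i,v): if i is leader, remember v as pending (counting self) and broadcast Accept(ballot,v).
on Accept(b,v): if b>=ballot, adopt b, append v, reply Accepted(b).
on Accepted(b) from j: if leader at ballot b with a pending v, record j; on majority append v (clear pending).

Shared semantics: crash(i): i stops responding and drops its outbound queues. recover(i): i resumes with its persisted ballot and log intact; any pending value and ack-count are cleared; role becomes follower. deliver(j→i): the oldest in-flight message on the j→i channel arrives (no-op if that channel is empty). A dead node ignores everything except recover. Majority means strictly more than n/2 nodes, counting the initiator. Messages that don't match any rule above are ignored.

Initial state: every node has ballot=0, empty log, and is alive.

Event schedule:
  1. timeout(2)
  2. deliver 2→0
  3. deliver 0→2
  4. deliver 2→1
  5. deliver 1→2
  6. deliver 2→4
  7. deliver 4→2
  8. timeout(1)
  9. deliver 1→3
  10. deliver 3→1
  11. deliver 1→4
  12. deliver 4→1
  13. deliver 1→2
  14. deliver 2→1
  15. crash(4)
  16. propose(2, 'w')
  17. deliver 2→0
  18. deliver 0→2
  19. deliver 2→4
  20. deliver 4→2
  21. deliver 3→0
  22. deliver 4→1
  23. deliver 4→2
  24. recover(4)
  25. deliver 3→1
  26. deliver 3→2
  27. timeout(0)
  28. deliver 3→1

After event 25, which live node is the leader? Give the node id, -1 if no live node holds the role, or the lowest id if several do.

1

step 1 timeout(2): 2={cand,b=7,log=-}
step 2 deliver 2→0: 0={foll,b=7,log=-}
step 3 deliver 0→2: —
step 4 deliver 2→1: 1={foll,b=7,log=-}
step 5 deliver 1→2: 2={lead,b=7,log=-}
step 6 deliver 2→4: 4={foll,b=7,log=-}
step 7 deliver 4→2: —
step 8 timeout(1): 1={cand,b=11,log=-}
step 9 deliver 1→3: 3={foll,b=11,log=-}
step 10 deliver 3→1: —
step 11 deliver 1→4: 4={foll,b=11,log=-}
step 12 deliver 4→1: 1={lead,b=11,log=-}
step 13 deliver 1→2: 2={foll,b=11,log=-}
step 14 deliver 2→1: —
step 15 crash(4): 4={✗foll,b=11,log=-}
step 16 propose(2,'w'): —
step 17 deliver 2→0: —
step 18 deliver 0→2: —
step 19 deliver 2→4: —
step 20 deliver 4→2: —
step 21 deliver 3→0: —
step 22 deliver 4→1: —
step 23 deliver 4→2: —
step 24 recover(4): 4={foll,b=11,log=-}
step 25 deliver 3→1: —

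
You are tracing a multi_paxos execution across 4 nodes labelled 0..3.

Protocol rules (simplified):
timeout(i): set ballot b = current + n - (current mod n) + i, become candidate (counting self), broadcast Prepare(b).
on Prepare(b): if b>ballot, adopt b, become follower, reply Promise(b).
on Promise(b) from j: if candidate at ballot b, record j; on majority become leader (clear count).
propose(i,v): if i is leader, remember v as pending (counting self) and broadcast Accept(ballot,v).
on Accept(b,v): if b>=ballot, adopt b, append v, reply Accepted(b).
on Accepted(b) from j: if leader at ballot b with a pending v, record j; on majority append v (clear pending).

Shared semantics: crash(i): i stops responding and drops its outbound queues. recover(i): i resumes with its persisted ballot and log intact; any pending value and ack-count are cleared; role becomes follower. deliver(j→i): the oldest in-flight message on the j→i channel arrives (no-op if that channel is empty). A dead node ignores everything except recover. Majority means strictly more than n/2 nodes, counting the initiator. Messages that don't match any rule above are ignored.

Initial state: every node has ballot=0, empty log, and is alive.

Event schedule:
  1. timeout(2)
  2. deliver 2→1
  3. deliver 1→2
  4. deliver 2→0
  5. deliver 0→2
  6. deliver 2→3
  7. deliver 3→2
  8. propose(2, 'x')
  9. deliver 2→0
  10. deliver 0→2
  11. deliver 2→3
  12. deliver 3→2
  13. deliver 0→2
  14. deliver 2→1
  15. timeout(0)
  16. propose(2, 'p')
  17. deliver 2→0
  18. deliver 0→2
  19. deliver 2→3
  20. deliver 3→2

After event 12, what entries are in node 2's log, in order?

step 1 timeout(2): 2={cand,b=6,log=-}
step 2 deliver 2→1: 1={foll,b=6,log=-}
step 3 deliver 1→2: —
step 4 deliver 2→0: 0={foll,b=6,log=-}
step 5 deliver 0→2: 2={lead,b=6,log=-}
step 6 deliver 2→3: 3={foll,b=6,log=-}
step 7 deliver 3→2: —
step 8 propose(2,'x'): —
step 9 deliver 2→0: 0={foll,b=6,log=x}
step 10 deliver 0→2: —
step 11 deliver 2→3: 3={foll,b=6,log=x}
step 12 deliver 3→2: 2={lead,b=6,log=x}

x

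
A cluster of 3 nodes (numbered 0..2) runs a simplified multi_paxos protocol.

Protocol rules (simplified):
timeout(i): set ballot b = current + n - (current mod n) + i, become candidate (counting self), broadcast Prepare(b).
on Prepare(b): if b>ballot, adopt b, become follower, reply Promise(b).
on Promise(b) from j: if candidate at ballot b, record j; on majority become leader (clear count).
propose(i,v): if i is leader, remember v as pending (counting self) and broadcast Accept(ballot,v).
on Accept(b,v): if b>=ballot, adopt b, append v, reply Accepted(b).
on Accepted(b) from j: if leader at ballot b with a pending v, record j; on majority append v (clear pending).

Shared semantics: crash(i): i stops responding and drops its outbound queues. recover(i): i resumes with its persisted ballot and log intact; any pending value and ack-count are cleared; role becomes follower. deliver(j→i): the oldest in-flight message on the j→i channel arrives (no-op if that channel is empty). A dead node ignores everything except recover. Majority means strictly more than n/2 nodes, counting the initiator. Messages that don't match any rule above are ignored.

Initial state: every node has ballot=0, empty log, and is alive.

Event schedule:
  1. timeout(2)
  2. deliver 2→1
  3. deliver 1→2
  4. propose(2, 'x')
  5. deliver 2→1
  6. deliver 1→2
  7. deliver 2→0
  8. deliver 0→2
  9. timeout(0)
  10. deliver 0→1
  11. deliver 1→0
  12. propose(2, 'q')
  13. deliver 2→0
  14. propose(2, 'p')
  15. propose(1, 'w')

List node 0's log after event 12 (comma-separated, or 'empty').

step 1 timeout(2): 2={cand,b=5,log=-}
step 2 deliver 2→1: 1={foll,b=5,log=-}
step 3 deliver 1→2: 2={lead,b=5,log=-}
step 4 propose(2,'x'): —
step 5 deliver 2→1: 1={foll,b=5,log=x}
step 6 deliver 1→2: 2={lead,b=5,log=x}
step 7 deliver 2→0: 0={foll,b=5,log=-}
step 8 deliver 0→2: —
step 9 timeout(0): 0={cand,b=6,log=-}
step 10 deliver 0→1: 1={foll,b=6,log=x}
step 11 deliver 1→0: 0={lead,b=6,log=-}
step 12 propose(2,'q'): —

empty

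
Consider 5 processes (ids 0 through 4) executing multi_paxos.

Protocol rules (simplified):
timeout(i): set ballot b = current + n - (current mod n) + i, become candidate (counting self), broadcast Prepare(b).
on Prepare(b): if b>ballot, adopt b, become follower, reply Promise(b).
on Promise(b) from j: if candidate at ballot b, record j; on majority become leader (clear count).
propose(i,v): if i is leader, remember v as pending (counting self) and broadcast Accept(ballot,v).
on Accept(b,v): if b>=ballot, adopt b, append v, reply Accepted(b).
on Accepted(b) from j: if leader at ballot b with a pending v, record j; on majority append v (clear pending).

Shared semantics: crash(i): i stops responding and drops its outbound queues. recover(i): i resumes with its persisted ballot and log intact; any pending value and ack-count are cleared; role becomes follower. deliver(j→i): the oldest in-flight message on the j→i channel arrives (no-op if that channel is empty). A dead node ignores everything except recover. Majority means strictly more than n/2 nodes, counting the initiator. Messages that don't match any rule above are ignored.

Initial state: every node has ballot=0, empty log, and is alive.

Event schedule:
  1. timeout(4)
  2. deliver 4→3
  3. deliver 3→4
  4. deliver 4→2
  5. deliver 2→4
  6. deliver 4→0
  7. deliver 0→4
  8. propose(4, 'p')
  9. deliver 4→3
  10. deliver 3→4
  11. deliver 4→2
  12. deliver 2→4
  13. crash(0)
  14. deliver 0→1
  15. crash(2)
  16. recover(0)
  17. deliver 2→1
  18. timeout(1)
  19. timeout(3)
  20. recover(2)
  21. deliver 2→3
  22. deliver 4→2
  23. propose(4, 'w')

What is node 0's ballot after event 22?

e1 timeout(4): 4[cand,b=9,-]
e2 deliver 4→3: 3[foll,b=9,-]
e3 deliver 3→4: ·
e4 deliver 4→2: 2[foll,b=9,-]
e5 deliver 2→4: 4[lead,b=9,-]
e6 deliver 4→0: 0[foll,b=9,-]
e7 deliver 0→4: ·
e8 propose(4,'p'): ·
e9 deliver 4→3: 3[foll,b=9,p]
e10 deliver 3→4: ·
e11 deliver 4→2: 2[foll,b=9,p]
e12 deliver 2→4: 4[lead,b=9,p]
e13 crash(0): 0[✗foll,b=9,-]
e14 deliver 0→1: ·
e15 crash(2): 2[✗foll,b=9,p]
e16 recover(0): 0[foll,b=9,-]
e17 deliver 2→1: ·
e18 timeout(1): 1[cand,b=6,-]
e19 timeout(3): 3[cand,b=13,p]
e20 recover(2): 2[foll,b=9,p]
e21 deliver 2→3: ·
e22 deliver 4→2: ·

9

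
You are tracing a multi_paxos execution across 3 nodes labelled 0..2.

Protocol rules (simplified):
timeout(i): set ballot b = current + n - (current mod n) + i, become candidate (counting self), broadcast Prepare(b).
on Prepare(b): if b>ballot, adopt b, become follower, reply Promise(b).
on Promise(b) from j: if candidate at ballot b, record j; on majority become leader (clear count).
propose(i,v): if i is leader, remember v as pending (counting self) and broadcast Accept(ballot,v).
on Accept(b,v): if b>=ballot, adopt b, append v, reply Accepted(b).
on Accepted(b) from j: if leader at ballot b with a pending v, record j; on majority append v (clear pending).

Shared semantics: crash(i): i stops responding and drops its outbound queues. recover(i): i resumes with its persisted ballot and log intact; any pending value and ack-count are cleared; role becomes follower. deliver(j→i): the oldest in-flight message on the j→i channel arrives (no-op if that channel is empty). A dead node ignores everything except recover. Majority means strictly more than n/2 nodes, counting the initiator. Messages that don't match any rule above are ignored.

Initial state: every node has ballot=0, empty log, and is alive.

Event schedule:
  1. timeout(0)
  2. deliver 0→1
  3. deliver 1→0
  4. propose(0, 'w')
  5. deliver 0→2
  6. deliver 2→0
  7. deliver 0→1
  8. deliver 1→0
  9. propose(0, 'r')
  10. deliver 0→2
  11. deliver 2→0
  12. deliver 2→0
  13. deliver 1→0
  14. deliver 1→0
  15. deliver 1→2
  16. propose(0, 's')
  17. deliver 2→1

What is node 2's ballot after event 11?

3

[1] timeout(0) → N0(cand b3 [-])
[2] deliver 0→1 → N1(foll b3 [-])
[3] deliver 1→0 → N0(lead b3 [-])
[4] propose(0,'w') → ∅
[5] deliver 0→2 → N2(foll b3 [-])
[6] deliver 2→0 → ∅
[7] deliver 0→1 → N1(foll b3 [w])
[8] deliver 1→0 → N0(lead b3 [w])
[9] propose(0,'r') → ∅
[10] deliver 0→2 → N2(foll b3 [w])
[11] deliver 2→0 → N0(lead b3 [w,r])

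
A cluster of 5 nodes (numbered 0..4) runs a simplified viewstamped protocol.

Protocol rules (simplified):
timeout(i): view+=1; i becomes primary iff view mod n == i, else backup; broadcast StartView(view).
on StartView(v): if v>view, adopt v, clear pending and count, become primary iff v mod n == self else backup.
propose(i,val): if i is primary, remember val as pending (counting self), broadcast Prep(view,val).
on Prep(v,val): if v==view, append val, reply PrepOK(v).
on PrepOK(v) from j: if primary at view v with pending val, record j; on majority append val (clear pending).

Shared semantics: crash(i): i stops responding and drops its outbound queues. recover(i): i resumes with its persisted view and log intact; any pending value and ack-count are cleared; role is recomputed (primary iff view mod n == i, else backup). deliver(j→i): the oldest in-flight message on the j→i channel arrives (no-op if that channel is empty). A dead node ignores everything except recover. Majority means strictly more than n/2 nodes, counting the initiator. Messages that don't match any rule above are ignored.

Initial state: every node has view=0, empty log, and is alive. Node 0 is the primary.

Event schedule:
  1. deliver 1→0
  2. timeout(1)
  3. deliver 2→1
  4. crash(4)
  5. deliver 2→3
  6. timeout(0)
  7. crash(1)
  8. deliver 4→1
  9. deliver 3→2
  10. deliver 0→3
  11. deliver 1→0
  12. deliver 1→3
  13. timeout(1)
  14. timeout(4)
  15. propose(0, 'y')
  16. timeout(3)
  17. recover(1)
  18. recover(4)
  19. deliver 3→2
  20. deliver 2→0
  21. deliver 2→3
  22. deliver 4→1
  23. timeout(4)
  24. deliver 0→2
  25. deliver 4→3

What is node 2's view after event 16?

0

e1 deliver 1→0: ·
e2 timeout(1): 1[prim,v=1,-]
e3 deliver 2→1: ·
e4 crash(4): 4[✗back,v=0,-]
e5 deliver 2→3: ·
e6 timeout(0): 0[back,v=1,-]
e7 crash(1): 1[✗prim,v=1,-]
e8 deliver 4→1: ·
e9 deliver 3→2: ·
e10 deliver 0→3: 3[back,v=1,-]
e11 deliver 1→0: ·
e12 deliver 1→3: ·
e13 timeout(1): ·
e14 timeout(4): ·
e15 propose(0,'y'): ·
e16 timeout(3): 3[back,v=2,-]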